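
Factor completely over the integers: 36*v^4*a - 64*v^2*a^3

Factor out 4*v^2*a, leaving 9*v^2 - 16*a^2, which is a difference of two squares.

4*a*v^2*(3*v - 4*a)*(3*v + 4*a)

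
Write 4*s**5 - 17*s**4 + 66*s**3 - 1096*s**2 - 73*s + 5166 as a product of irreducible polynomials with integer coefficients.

(4*s - 9)*(s + 2)*(s - 7)*(s**2 + 3*s + 41)

By the rational root theorem, s = 7 is a root, so (s - 7) is a factor; dividing leaves 4*s**4 + 11*s**3 + 143*s**2 - 95*s - 738.
Then s = -2 is a root, so (s + 2) divides it; the quotient is 4*s**3 + 3*s**2 + 137*s - 369.
Continuing, s = 9/4 is a root, giving the factor (4*s - 9) and quotient s**2 + 3*s + 41.
The quadratic s**2 + 3*s + 41 has discriminant -155 < 0 and is irreducible over ℤ.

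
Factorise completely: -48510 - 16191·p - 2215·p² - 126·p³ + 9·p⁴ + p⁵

(p + 11)·(p + 6)·(p - 15)·(p² + 7·p + 49)

Among the possible rational roots, p = 15 is a root, giving the factor (p - 15) and quotient p⁴ + 24·p³ + 234·p² + 1295·p + 3234.
Next, p = -11 is a root, giving the factor (p + 11) and quotient p³ + 13·p² + 91·p + 294.
Next, p = -6 is a root, so (p + 6) is a factor; dividing leaves p² + 7·p + 49.
The quadratic p² + 7·p + 49 has discriminant -147 < 0 and is irreducible over ℤ.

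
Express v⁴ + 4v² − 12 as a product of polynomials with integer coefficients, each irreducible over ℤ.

(v² + 6)(v² − 2)

Substitute u = v² to get a quadratic in u, then factor.
v² − 2 is irreducible over ℤ (2 is not a perfect square).
v² + 6 is irreducible over ℤ (always positive, so no real roots).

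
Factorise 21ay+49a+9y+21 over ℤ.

Group as (21ay+49a) + (9y+21) = 7a(3y+7) + 3(3y+7).
Both groups share the factor (3y+7).

(3y+7)(7a+3)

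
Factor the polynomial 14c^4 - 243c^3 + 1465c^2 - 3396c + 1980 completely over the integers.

Testing divisors of the constant over divisors of the leading coefficient, c = 11/2 is a root, so (2c - 11) is a factor; dividing leaves 7c^3 - 83c^2 + 276c - 180.
Continuing, c = 6/7 is a root, giving the factor (7c - 6) and quotient c^2 - 11c + 30.
The remaining quadratic factors as (c - 6)(c - 5).

(2c - 11)(7c - 6)(c - 5)(c - 6)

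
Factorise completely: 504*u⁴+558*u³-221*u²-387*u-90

Trying the rational-root candidates, u = -6/7 is a root, giving the factor (7*u+6) and quotient 72*u³+18*u²-47*u-15.
Continuing, u = -1/3 is a root, giving the factor (3*u+1) and quotient 24*u²-2*u-15.
The remaining quadratic factors as (4*u+3)(6*u-5).

(3*u+1)*(4*u+3)*(6*u-5)*(7*u+6)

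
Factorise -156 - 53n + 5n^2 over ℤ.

(5n + 12)(n - 13)

Need a pair with product 5·(-156) = -780 and sum -53: that's 12 and -65.
Split the middle term: 5n^2 + 12n - 65n - 156 = n(5n + 12) - 13(5n + 12).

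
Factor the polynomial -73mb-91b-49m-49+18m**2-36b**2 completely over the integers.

Group: 2m(9m+4b+7) + (-9b-7)(9m+4b+7); both groups contain (9m+4b+7).

(2m-9b-7)(9m+4b+7)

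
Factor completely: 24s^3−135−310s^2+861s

(4s−15)(6s−1)(s−9)

Among the possible rational roots, s = 9 is a root, so (s−9) is a factor; dividing leaves 24s^2−94s+15.
The remaining quadratic factors as (4s−15)(6s−1).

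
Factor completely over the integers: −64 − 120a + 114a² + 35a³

Testing divisors of the constant over divisors of the leading coefficient, a = −4 is a root, giving the factor (a + 4) and quotient 35a² − 26a − 16.
The remaining quadratic factors as (7a − 8)(5a + 2).

(5a + 2)(7a − 8)(a + 4)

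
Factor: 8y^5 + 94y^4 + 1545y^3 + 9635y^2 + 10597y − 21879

(2y + 11)(4y + 13)(y − 1)(y^2 + 4y + 153)

Testing divisors of the constant over divisors of the leading coefficient, y = −13/4 is a root, so (4y + 13) divides it; the quotient is 2y^4 + 17y^3 + 331y^2 + 1333y − 1683.
Then y = 1 is a root, so (y − 1) divides it; the quotient is 2y^3 + 19y^2 + 350y + 1683.
Continuing, y = −11/2 is a root, so (2y + 11) is a factor; dividing leaves y^2 + 4y + 153.
The quadratic y^2 + 4y + 153 has discriminant −596 < 0 and is irreducible over ℤ.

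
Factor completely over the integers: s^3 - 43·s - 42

(s + 1)·(s + 6)·(s - 7)

Among the possible rational roots, s = 7 is a root, so (s - 7) divides it; the quotient is s^2 + 7·s + 6.
The remaining quadratic factors as (s + 1)(s + 6).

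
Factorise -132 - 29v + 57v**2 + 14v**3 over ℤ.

Trying the rational-root candidates, v = 3/2 is a root, giving the factor (2v - 3) and quotient 7v**2 + 39v + 44.
The remaining quadratic factors as (v + 4)(7v + 11).

(2v - 3)(7v + 11)(v + 4)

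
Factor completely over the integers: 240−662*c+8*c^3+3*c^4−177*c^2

By the rational root theorem, c = −6 is a root, so (c+6) is a factor; dividing leaves 3*c^3−10*c^2−117*c+40.
Then c = 1/3 is a root, so (3*c−1) is a factor; dividing leaves c^2−3*c−40.
The remaining quadratic factors as (c+5)(c−8).

(3*c−1)*(c+5)*(c+6)*(c−8)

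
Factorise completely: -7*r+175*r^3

7*r*(5*r+1)*(5*r-1)

Every term has a factor of 7*r. Then 25*r^2-1 = (5*r)² − (1)².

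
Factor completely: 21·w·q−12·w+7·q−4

(3·w+1)·(7·q−4)

Group as (21·w·q−12·w) + (7·q−4) = 3·w·(7·q−4) + (7·q−4).
Both groups share the factor (7·q−4).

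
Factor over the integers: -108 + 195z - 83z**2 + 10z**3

Testing divisors of the constant over divisors of the leading coefficient, z = 9/2 is a root, so (2z - 9) divides it; the quotient is 5z**2 - 19z + 12.
The remaining quadratic factors as (z - 3)(5z - 4).

(2z - 9)(5z - 4)(z - 3)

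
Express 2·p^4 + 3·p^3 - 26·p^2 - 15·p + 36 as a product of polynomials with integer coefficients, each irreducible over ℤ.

(2·p + 3)·(p + 4)·(p - 1)·(p - 3)

Testing divisors of the constant over divisors of the leading coefficient, p = 3 is a root, so (p - 3) divides it; the quotient is 2·p^3 + 9·p^2 + p - 12.
Continuing, p = 1 is a root, so (p - 1) is a factor; dividing leaves 2·p^2 + 11·p + 12.
The remaining quadratic factors as (p + 4)(2·p + 3).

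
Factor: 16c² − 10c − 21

Need a pair with product 16·(−21) = −336 and sum −10: that's 14 and −24.
Split the middle term: 16c² + 14c − 24c − 21 = 2c(8c + 7) − 3(8c + 7).

(2c − 3)(8c + 7)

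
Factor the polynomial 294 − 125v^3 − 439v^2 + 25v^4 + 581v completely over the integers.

(5v + 2)(5v − 7)(v + 3)(v − 7)

Testing divisors of the constant over divisors of the leading coefficient, v = −3 is a root, giving the factor (v + 3) and quotient 25v^3 − 200v^2 + 161v + 98.
Continuing, v = 7/5 is a root, so (5v − 7) is a factor; dividing leaves 5v^2 − 33v − 14.
The remaining quadratic factors as (5v + 2)(v − 7).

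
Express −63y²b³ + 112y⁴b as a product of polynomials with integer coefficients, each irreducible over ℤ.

7by²(4y − 3b)(4y + 3b)

Pull out the common factor 7y²b; 16y² − 9b² is a difference of squares.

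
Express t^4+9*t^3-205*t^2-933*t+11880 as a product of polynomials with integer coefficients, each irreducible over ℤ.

Testing divisors of the constant over divisors of the leading coefficient, t = -11 is a root, giving the factor (t+11) and quotient t^3-2*t^2-183*t+1080.
Then t = -15 is a root, giving the factor (t+15) and quotient t^2-17*t+72.
The remaining quadratic factors as (t-8)(t-9).

(t+11)*(t+15)*(t-8)*(t-9)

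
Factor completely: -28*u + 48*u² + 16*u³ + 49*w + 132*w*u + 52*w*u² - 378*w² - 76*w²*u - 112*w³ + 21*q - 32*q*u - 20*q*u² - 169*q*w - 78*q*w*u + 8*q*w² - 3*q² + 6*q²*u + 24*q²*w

Group: 8*w*(3*q² + q*w - 10*q*u - 21*q - 14*w² - 6*w*u - 49*w + 8*u² + 28*u) + (2*u - 1)*(3*q² + q*w - 10*q*u - 21*q - 14*w² - 6*w*u - 49*w + 8*u² + 28*u); both groups contain (3*q² + q*w - 10*q*u - 21*q - 14*w² - 6*w*u - 49*w + 8*u² + 28*u), so (8*w + 2*u - 1) is a factor with cofactor 3*q² + q*w - 10*q*u - 21*q - 14*w² - 6*w*u - 49*w + 8*u² + 28*u.
The cofactor groups again: 3*q² + q*w - 10*q*u - 21*q - 14*w² - 6*w*u - 49*w + 8*u² + 28*u = 3*q*(q - 2*w - 2*u - 7) + (7*w - 4*u)*(q - 2*w - 2*u - 7); both groups contain (q - 2*w - 2*u - 7), giving (3*q + 7*w - 4*u)*(q - 2*w - 2*u - 7).

(8*w + 2*u - 1)*(3*q + 7*w - 4*u)*(q - 2*w - 2*u - 7)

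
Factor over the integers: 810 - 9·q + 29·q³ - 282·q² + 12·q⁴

Testing divisors of the constant over divisors of the leading coefficient, q = 3 is a root, so (q - 3) is a factor; dividing leaves 12·q³ + 65·q² - 87·q - 270.
Next, q = 9/4 is a root, giving the factor (4·q - 9) and quotient 3·q² + 23·q + 30.
The remaining quadratic factors as (3·q + 5)(q + 6).

(3·q + 5)·(4·q - 9)·(q + 6)·(q - 3)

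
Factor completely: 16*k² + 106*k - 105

(2*k + 15)*(8*k - 7)

Need a pair with product 16·(-105) = -1680 and sum 106: that's 120 and -14.
Split the middle term: 16*k² + 120*k - 14*k - 105 = 8*k*(2*k + 15) - 7*(2*k + 15).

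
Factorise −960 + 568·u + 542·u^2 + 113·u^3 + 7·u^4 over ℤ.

(7·u − 6)·(u + 4)·(u + 5)·(u + 8)

Among the possible rational roots, u = −8 is a root, giving the factor (u + 8) and quotient 7·u^3 + 57·u^2 + 86·u − 120.
Continuing, u = −5 is a root, giving the factor (u + 5) and quotient 7·u^2 + 22·u − 24.
The remaining quadratic factors as (7·u − 6)(u + 4).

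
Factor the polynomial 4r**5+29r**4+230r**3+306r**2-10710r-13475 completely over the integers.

Among the possible rational roots, r = 5 is a root, so (r-5) is a factor; dividing leaves 4r**4+49r**3+475r**2+2681r+2695.
Then r = -5/4 is a root, so (4r+5) divides it; the quotient is r**3+11r**2+105r+539.
Then r = -7 is a root, so (r+7) is a factor; dividing leaves r**2+4r+77.
The quadratic r**2+4r+77 has discriminant -292 < 0 and is irreducible over ℤ.

(4r+5)(r+7)(r-5)(r**2+4r+77)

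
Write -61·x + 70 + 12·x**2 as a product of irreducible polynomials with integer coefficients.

(3·x - 10)·(4·x - 7)

Need a pair with product 12·70 = 840 and sum -61: that's -40 and -21.
Split the middle term: 12·x**2 - 40·x - 21·x + 70 = 4·x·(3·x - 10) - 7·(3·x - 10).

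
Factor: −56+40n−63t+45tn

(5n−7)(9t+8)

Group as (45tn−63t) + (40n−56) = 9t(5n−7) + 8(5n−7).
Both groups share the factor (5n−7).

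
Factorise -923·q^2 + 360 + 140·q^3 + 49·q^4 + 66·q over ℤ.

Among the possible rational roots, q = -6 is a root, so (q + 6) is a factor; dividing leaves 49·q^3 - 154·q^2 + q + 60.
Then q = 5/7 is a root, so (7·q - 5) is a factor; dividing leaves 7·q^2 - 17·q - 12.
The remaining quadratic factors as (q - 3)(7·q + 4).

(7·q + 4)·(7·q - 5)·(q + 6)·(q - 3)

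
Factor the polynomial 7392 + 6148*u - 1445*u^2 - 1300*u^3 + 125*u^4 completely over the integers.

(5*u + 7)*(5*u + 8)*(5*u - 12)*(u - 11)

Trying the rational-root candidates, u = -7/5 is a root, so (5*u + 7) is a factor; dividing leaves 25*u^3 - 295*u^2 + 124*u + 1056.
Next, u = -8/5 is a root, so (5*u + 8) divides it; the quotient is 5*u^2 - 67*u + 132.
The remaining quadratic factors as (u - 11)(5*u - 12).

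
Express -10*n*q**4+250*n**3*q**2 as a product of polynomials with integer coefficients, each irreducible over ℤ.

Factor out 10*n*q**2, leaving 25*n**2-q**2, which is a difference of two squares.

10*n*q**2*(5*n+q)*(5*n-q)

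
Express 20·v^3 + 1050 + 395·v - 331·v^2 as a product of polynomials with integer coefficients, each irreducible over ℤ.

Among the possible rational roots, v = -5/4 is a root, so (4·v + 5) is a factor; dividing leaves 5·v^2 - 89·v + 210.
The remaining quadratic factors as (v - 15)(5·v - 14).

(4·v + 5)·(5·v - 14)·(v - 15)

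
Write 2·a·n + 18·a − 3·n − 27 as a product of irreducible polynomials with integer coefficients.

(2·a − 3)·(n + 9)

Group as (2·a·n + 18·a) + (−3·n − 27) = 2·a·(n + 9) − 3·(n + 9).
Both groups share the factor (n + 9).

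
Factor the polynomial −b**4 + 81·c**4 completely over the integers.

Write as (9·c**2)² − (b**2)², then factor 9·c**2 − b**2 once more.

(3·c − b)·(3·c + b)·(9·c**2 + b**2)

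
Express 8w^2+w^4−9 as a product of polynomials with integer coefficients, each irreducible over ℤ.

(w+1)(w−1)(w^2+9)

Substitute u = w^2 to get a quadratic in u, then factor.
w^2−1 is a difference of squares.
w^2+9 is irreducible over ℤ (sum of squares).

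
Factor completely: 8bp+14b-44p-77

Group as (8bp+14b) + (-44p-77) = 2b(4p+7) - 11(4p+7).
Both groups share the factor (4p+7).

(2b-11)(4p+7)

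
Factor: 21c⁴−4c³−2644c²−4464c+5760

(3c+8)(7c−6)(c+10)(c−12)

Trying the rational-root candidates, c = 12 is a root, giving the factor (c−12) and quotient 21c³+248c²+332c−480.
Next, c = 6/7 is a root, so (7c−6) is a factor; dividing leaves 3c²+38c+80.
The remaining quadratic factors as (c+10)(3c+8).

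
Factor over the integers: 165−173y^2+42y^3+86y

(6y−11)(7y+5)(y−3)

Testing divisors of the constant over divisors of the leading coefficient, y = 11/6 is a root, so (6y−11) divides it; the quotient is 7y^2−16y−15.
The remaining quadratic factors as (y−3)(7y+5).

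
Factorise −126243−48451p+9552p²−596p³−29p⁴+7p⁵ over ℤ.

(7p+13)(p+13)(p−9)(p²−10p+83)

Testing divisors of the constant over divisors of the leading coefficient, p = −13/7 is a root, giving the factor (7p+13) and quotient p⁴−6p³−74p²+1502p−9711.
Then p = 9 is a root, giving the factor (p−9) and quotient p³+3p²−47p+1079.
Next, p = −13 is a root, so (p+13) divides it; the quotient is p²−10p+83.
The quadratic p²−10p+83 has discriminant −232 < 0 and is irreducible over ℤ.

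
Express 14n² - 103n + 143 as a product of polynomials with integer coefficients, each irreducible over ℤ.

Need a pair with product 14·143 = 2002 and sum -103: that's -77 and -26.
Split the middle term: 14n² - 77n - 26n + 143 = 7n(2n - 11) - 13(2n - 11).

(2n - 11)(7n - 13)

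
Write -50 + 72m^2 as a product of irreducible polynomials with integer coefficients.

2(6m + 5)(6m - 5)

Pull out the common factor 2; 36m^2 - 25 is a difference of squares.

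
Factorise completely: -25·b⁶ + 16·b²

-b²·(5·b² + 4)·(5·b² - 4)

Pull out the common factor b², leaving -25·b⁴ + 16.
Recognize a difference of squares with the parts 4 and 5·b².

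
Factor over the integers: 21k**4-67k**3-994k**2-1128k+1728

By the rational root theorem, k = 9 is a root, giving the factor (k-9) and quotient 21k**3+122k**2+104k-192.
Next, k = 6/7 is a root, so (7k-6) divides it; the quotient is 3k**2+20k+32.
The remaining quadratic factors as (k+4)(3k+8).

(3k+8)(7k-6)(k+4)(k-9)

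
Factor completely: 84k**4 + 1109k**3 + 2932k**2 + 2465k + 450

Trying the rational-root candidates, k = -9/7 is a root, giving the factor (7k + 9) and quotient 12k**3 + 143k**2 + 235k + 50.
Then k = -1/4 is a root, so (4k + 1) is a factor; dividing leaves 3k**2 + 35k + 50.
The remaining quadratic factors as (k + 10)(3k + 5).

(3k + 5)(4k + 1)(7k + 9)(k + 10)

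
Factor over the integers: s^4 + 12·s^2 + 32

(s^2 + 4)·(s^2 + 8)

Substitute u = s^2 to get a quadratic in u, then factor.
s^2 + 4 is irreducible over ℤ (sum of squares).
s^2 + 8 is irreducible over ℤ (always positive, so no real roots).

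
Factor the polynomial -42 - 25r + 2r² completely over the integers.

(2r + 3)(r - 14)

Need a pair with product 2·(-42) = -84 and sum -25: that's 3 and -28.
Split the middle term: 2r² + 3r - 28r - 42 = r(2r + 3) - 14(2r + 3).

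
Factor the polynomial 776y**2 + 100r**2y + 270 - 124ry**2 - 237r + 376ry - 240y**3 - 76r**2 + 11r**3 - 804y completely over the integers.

Group: r(11r**2 - 10ry + 23r - 24y**2 + 56y - 30) + (10y - 9)(11r**2 - 10ry + 23r - 24y**2 + 56y - 30); both groups contain (11r**2 - 10ry + 23r - 24y**2 + 56y - 30), so (r + 10y - 9) is a factor with cofactor 11r**2 - 10ry + 23r - 24y**2 + 56y - 30.
The cofactor groups again: 11r**2 - 10ry + 23r - 24y**2 + 56y - 30 = r(11r + 12y - 10) + (-2y + 3)(11r + 12y - 10); both groups contain (11r + 12y - 10), giving (r - 2y + 3)(11r + 12y - 10).

(11r + 12y - 10)(r + 10y - 9)(r - 2y + 3)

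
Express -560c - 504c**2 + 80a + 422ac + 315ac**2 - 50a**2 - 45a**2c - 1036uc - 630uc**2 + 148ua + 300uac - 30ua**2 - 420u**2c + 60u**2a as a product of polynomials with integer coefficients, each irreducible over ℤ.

Group: a(60u**2 - 30ua + 90uc + 148u - 45ac - 50a + 72c + 80) - 7c(60u**2 - 30ua + 90uc + 148u - 45ac - 50a + 72c + 80); both groups contain (60u**2 - 30ua + 90uc + 148u - 45ac - 50a + 72c + 80), so (a - 7c) is a factor with cofactor 60u**2 - 30ua + 90uc + 148u - 45ac - 50a + 72c + 80.
The cofactor groups again: 60u**2 - 30ua + 90uc + 148u - 45ac - 50a + 72c + 80 = 10u(6u + 9c + 10) + (-5a + 8)(6u + 9c + 10); both groups contain (6u + 9c + 10), giving (10u - 5a + 8)(6u + 9c + 10).

(10u - 5a + 8)(6u + 9c + 10)(a - 7c)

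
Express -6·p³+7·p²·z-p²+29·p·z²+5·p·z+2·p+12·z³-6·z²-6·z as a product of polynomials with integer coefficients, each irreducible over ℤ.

-(2·p+z-1)·(3·p+4·z+2)·(p-3·z)

Group: 3·p·(-2·p²+5·p·z+p+3·z²-3·z) + (4·z+2)·(-2·p²+5·p·z+p+3·z²-3·z); both groups contain (-2·p²+5·p·z+p+3·z²-3·z), so (3·p+4·z+2) is a factor with cofactor -2·p²+5·p·z+p+3·z²-3·z.
The cofactor groups again: -2·p²+5·p·z+p+3·z²-3·z = -2·p·(p-3·z) + (-z+1)·(p-3·z); both groups contain (p-3·z), giving -(2·p+z-1)·(p-3·z).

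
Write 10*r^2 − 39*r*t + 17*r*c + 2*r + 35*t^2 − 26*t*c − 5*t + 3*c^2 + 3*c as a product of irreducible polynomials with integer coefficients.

(2*r − 5*t + 3*c)*(5*r − 7*t + c + 1)

Group: 2*r*(5*r − 7*t + c + 1) + (−5*t + 3*c)*(5*r − 7*t + c + 1); both groups contain (5*r − 7*t + c + 1).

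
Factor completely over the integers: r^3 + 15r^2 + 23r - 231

(r + 11)(r + 7)(r - 3)

Among the possible rational roots, r = -7 is a root, so (r + 7) divides it; the quotient is r^2 + 8r - 33.
The remaining quadratic factors as (r + 11)(r - 3).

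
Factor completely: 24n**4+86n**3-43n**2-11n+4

By the rational root theorem, n = 1/4 is a root, giving the factor (4n-1) and quotient 6n**3+23n**2-5n-4.
Continuing, n = -1/3 is a root, giving the factor (3n+1) and quotient 2n**2+7n-4.
The remaining quadratic factors as (n+4)(2n-1).

(2n-1)(3n+1)(4n-1)(n+4)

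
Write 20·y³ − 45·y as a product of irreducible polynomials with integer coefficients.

5·y·(2·y + 3)·(2·y − 3)

Every term has a factor of 5·y. Then 4·y² − 9 = (2·y)² − (3)².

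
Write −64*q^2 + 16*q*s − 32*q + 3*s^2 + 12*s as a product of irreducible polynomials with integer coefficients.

Group: −8*q*(8*q − 3*s) + (−s − 4)*(8*q − 3*s); both groups contain (8*q − 3*s).

−(8*q + s + 4)*(8*q − 3*s)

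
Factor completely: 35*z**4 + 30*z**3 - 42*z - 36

(7*z + 6)*(5*z**3 - 6)

Group as (35*z**4 - 42*z) + (30*z**3 - 36) = 7*z*(5*z**3 - 6) + 6*(5*z**3 - 6).
Both groups share the factor (5*z**3 - 6).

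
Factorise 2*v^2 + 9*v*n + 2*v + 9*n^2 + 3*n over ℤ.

Group: v*(2*v + 3*n) + (3*n + 1)*(2*v + 3*n); both groups contain (2*v + 3*n).

(2*v + 3*n)*(v + 3*n + 1)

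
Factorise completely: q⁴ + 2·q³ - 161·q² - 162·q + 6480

Trying the rational-root candidates, q = 8 is a root, so (q - 8) divides it; the quotient is q³ + 10·q² - 81·q - 810.
Continuing, q = 9 is a root, giving the factor (q - 9) and quotient q² + 19·q + 90.
The remaining quadratic factors as (q + 9)(q + 10).

(q + 10)·(q + 9)·(q - 8)·(q - 9)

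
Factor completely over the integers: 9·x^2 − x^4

−x^2·(x + 3)·(x − 3)

Every term has a factor of x^2; factoring it out leaves −x^2 + 9.
Recognize a difference of squares with the parts 3 and x.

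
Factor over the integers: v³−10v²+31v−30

Among the possible rational roots, v = 5 is a root, giving the factor (v−5) and quotient v²−5v+6.
The remaining quadratic factors as (v−3)(v−2).

(v−2)(v−3)(v−5)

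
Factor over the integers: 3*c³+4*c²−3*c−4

(3*c+4)*(c+1)*(c−1)

Among the possible rational roots, c = −1 is a root, giving the factor (c+1) and quotient 3*c²+c−4.
The remaining quadratic factors as (c−1)(3*c+4).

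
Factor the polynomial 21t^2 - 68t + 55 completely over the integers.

(3t - 5)(7t - 11)

Need a pair with product 21·55 = 1155 and sum -68: that's -35 and -33.
Split the middle term: 21t^2 - 35t - 33t + 55 = 7t(3t - 5) - 11(3t - 5).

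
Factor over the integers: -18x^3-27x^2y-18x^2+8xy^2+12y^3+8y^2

-(2x+3y+2)(3x+2y)(3x-2y)

Group: 3x(-6x^2-13xy-6x-6y^2-4y) - 2y(-6x^2-13xy-6x-6y^2-4y); both groups contain (-6x^2-13xy-6x-6y^2-4y), so (3x-2y) is a factor with cofactor -6x^2-13xy-6x-6y^2-4y.
The cofactor groups again: -6x^2-13xy-6x-6y^2-4y = -2x(3x+2y) + (-3y-2)(3x+2y); both groups contain (3x+2y), giving -(2x+3y+2)(3x+2y).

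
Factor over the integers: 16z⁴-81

(2z)⁴ − (3)⁴ = ((2z)² − (3)²)((2z)² + (3)²); the first factor splits again, the second (4z²+9) is irreducible.

(2z+3)(2z-3)(4z²+9)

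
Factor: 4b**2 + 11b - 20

Need a pair with product 4·(-20) = -80 and sum 11: that's 16 and -5.
Split the middle term: 4b**2 + 16b - 5b - 20 = 4b(b + 4) - 5(b + 4).

(4b - 5)(b + 4)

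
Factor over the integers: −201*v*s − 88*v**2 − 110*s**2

Group: −11*v*(8*v + 11*s) − 10*s*(8*v + 11*s); both groups contain (8*v + 11*s).

−(11*v + 10*s)*(8*v + 11*s)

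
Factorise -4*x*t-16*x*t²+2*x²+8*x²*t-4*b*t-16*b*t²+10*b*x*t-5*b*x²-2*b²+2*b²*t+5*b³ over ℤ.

(5*b-8*t-2)*(b-x+2*t)*(b+x)

Group: b*(5*b²+5*b*x-8*b*t-2*b-8*x*t-2*x) + (-x+2*t)*(5*b²+5*b*x-8*b*t-2*b-8*x*t-2*x); both groups contain (5*b²+5*b*x-8*b*t-2*b-8*x*t-2*x), so (b-x+2*t) is a factor with cofactor 5*b²+5*b*x-8*b*t-2*b-8*x*t-2*x.
The cofactor groups again: 5*b²+5*b*x-8*b*t-2*b-8*x*t-2*x = b*(5*b-8*t-2) + x*(5*b-8*t-2); both groups contain (5*b-8*t-2), giving (b+x)*(5*b-8*t-2).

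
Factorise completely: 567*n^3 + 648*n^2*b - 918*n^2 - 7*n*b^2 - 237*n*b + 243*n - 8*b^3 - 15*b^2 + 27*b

(9*n - b - 3)*(7*n + 8*b - 9)*(9*n + b)

Group: 7*n*(81*n^2 - 27*n - b^2 - 3*b) + (8*b - 9)*(81*n^2 - 27*n - b^2 - 3*b); both groups contain (81*n^2 - 27*n - b^2 - 3*b), so (7*n + 8*b - 9) is a factor with cofactor 81*n^2 - 27*n - b^2 - 3*b.
The cofactor groups again: 81*n^2 - 27*n - b^2 - 3*b = 9*n*(9*n - b - 3) + b*(9*n - b - 3); both groups contain (9*n - b - 3), giving (9*n + b)*(9*n - b - 3).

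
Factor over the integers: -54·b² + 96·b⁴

Factor out 6·b², leaving 16·b² - 9, which is a difference of two squares.

6·b²·(4·b + 3)·(4·b - 3)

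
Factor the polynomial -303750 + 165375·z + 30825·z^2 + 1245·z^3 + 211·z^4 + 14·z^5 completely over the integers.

By the rational root theorem, z = -15 is a root, so (z + 15) is a factor; dividing leaves 14·z^4 + z^3 + 1230·z^2 + 12375·z - 20250.
Then z = -15/2 is a root, so (2·z + 15) divides it; the quotient is 7·z^3 - 52·z^2 + 1005·z - 1350.
Continuing, z = 10/7 is a root, so (7·z - 10) is a factor; dividing leaves z^2 - 6·z + 135.
The quadratic z^2 - 6·z + 135 has discriminant -504 < 0 and is irreducible over ℤ.

(2·z + 15)·(7·z - 10)·(z + 15)·(z^2 - 6·z + 135)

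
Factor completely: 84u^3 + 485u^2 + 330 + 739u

(3u + 11)(4u + 5)(7u + 6)

By the rational root theorem, u = -5/4 is a root, giving the factor (4u + 5) and quotient 21u^2 + 95u + 66.
The remaining quadratic factors as (7u + 6)(3u + 11).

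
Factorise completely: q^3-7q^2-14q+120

(q+4)(q-5)(q-6)

Among the possible rational roots, q = -4 is a root, so (q+4) divides it; the quotient is q^2-11q+30.
The remaining quadratic factors as (q-5)(q-6).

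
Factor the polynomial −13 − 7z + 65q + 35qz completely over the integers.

(5q − 1)(7z + 13)

Group as (35qz + 65q) + (−7z − 13) = 5q(7z + 13) − (7z + 13).
Both groups share the factor (7z + 13).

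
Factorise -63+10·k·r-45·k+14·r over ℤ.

(2·r-9)·(5·k+7)

Group as (10·k·r-45·k) + (14·r-63) = 5·k·(2·r-9) + 7·(2·r-9).
Both groups share the factor (2·r-9).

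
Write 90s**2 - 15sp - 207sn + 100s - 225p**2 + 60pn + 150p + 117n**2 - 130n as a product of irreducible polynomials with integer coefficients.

(10s + 15p - 13n)(9s - 15p - 9n + 10)

Group: 9s(10s + 15p - 13n) + (-15p - 9n + 10)(10s + 15p - 13n); both groups contain (10s + 15p - 13n).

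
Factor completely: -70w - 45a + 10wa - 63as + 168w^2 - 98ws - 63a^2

Group: 14w(12w - 7a - 7s - 5) + 9a(12w - 7a - 7s - 5); both groups contain (12w - 7a - 7s - 5).

(12w - 7a - 7s - 5)(14w + 9a)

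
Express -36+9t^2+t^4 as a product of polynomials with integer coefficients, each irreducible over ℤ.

Substitute u = t^2 to get a quadratic in u, then factor.
t^2+12 is irreducible over ℤ (always positive, so no real roots).
t^2-3 is irreducible over ℤ (3 is not a perfect square).

(t^2+12)(t^2-3)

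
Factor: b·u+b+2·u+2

(b+2)·(u+1)

Group as (b·u+b) + (2·u+2) = b·(u+1) + 2·(u+1).
Both groups share the factor (u+1).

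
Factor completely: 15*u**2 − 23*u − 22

Need a pair with product 15·(−22) = −330 and sum −23: that's 10 and −33.
Split the middle term: 15*u**2 + 10*u − 33*u − 22 = 5*u*(3*u + 2) − 11*(3*u + 2).

(3*u + 2)*(5*u − 11)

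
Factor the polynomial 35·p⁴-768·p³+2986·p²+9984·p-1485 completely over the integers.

By the rational root theorem, p = 1/7 is a root, so (7·p-1) divides it; the quotient is 5·p³-109·p²+411·p+1485.
Continuing, p = 9 is a root, so (p-9) divides it; the quotient is 5·p²-64·p-165.
The remaining quadratic factors as (p-15)(5·p+11).

(5·p+11)·(7·p-1)·(p-15)·(p-9)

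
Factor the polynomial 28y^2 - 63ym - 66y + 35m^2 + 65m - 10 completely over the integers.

Group: 7y(4y - 5m - 10) + (-7m + 1)(4y - 5m - 10); both groups contain (4y - 5m - 10).

(4y - 5m - 10)(7y - 7m + 1)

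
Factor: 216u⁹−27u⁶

Factor out 27u⁶ first: what remains is 8u³−1.
Recognize a difference of cubes with the parts 2u and 1.

27u⁶(2u−1)(4u²+2u+1)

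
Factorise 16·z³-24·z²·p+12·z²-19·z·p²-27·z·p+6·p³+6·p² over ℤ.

(z-2·p)·(4·z-p)·(4·z+3·p+3)

Group: z·(16·z²+8·z·p+12·z-3·p²-3·p) - 2·p·(16·z²+8·z·p+12·z-3·p²-3·p); both groups contain (16·z²+8·z·p+12·z-3·p²-3·p), so (z-2·p) is a factor with cofactor 16·z²+8·z·p+12·z-3·p²-3·p.
The cofactor groups again: 16·z²+8·z·p+12·z-3·p²-3·p = 4·z·(4·z-p) + (3·p+3)·(4·z-p); both groups contain (4·z-p), giving (4·z+3·p+3)·(4·z-p).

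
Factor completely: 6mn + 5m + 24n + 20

(6n + 5)(m + 4)

Group as (6mn + 5m) + (24n + 20) = m(6n + 5) + 4(6n + 5).
Both groups share the factor (6n + 5).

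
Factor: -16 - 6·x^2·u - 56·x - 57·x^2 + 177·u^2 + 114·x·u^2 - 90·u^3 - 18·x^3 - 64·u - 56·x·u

-(3·x - 3·u + 4)·(3·x - 5·u + 4)·(2·x + 6·u + 1)

Group: 2·x·(-9·x^2 + 24·x·u - 24·x - 15·u^2 + 32·u - 16) + (6·u + 1)·(-9·x^2 + 24·x·u - 24·x - 15·u^2 + 32·u - 16); both groups contain (-9·x^2 + 24·x·u - 24·x - 15·u^2 + 32·u - 16), so (2·x + 6·u + 1) is a factor with cofactor -9·x^2 + 24·x·u - 24·x - 15·u^2 + 32·u - 16.
The cofactor groups again: -9·x^2 + 24·x·u - 24·x - 15·u^2 + 32·u - 16 = -3·x·(3·x - 5·u + 4) + (3·u - 4)·(3·x - 5·u + 4); both groups contain (3·x - 5·u + 4), giving -(3·x - 3·u + 4)·(3·x - 5·u + 4).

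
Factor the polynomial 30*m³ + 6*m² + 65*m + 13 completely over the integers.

Group as (30*m³ + 65*m) + (6*m² + 13) = 5*m*(6*m² + 13) + (6*m² + 13).
Both groups share the factor (6*m² + 13).

(5*m + 1)*(6*m² + 13)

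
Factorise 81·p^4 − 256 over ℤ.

Difference of squares twice: with A = 3·p and B = 4, A⁴ − B⁴ = (A² − B²)(A² + B²), and A² − B² factors again.

(3·p + 4)·(3·p − 4)·(9·p^2 + 16)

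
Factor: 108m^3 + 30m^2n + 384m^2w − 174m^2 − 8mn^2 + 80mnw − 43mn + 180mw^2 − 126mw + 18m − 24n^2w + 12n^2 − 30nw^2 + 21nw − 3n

(2m + 6w − 3)(6m − n)(9m + 4n + 5w − 1)

Group: 2m(54m^2 + 15mn + 30mw − 6m − 4n^2 − 5nw + n) + (6w − 3)(54m^2 + 15mn + 30mw − 6m − 4n^2 − 5nw + n); both groups contain (54m^2 + 15mn + 30mw − 6m − 4n^2 − 5nw + n), so (2m + 6w − 3) is a factor with cofactor 54m^2 + 15mn + 30mw − 6m − 4n^2 − 5nw + n.
The cofactor groups again: 54m^2 + 15mn + 30mw − 6m − 4n^2 − 5nw + n = 6m(9m + 4n + 5w − 1) − n(9m + 4n + 5w − 1); both groups contain (9m + 4n + 5w − 1), giving (6m − n)(9m + 4n + 5w − 1).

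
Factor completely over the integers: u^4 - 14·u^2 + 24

(u^2 - 12)·(u^2 - 2)

Substitute w = u^2 to get a quadratic in w, then factor.
u^2 - 2 is irreducible over ℤ (2 is not a perfect square).
u^2 - 12 is irreducible over ℤ (12 is not a perfect square).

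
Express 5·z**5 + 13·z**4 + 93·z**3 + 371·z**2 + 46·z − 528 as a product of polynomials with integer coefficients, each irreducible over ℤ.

By the rational root theorem, z = 1 is a root, giving the factor (z − 1) and quotient 5·z**4 + 18·z**3 + 111·z**2 + 482·z + 528.
Then z = −3 is a root, so (z + 3) is a factor; dividing leaves 5·z**3 + 3·z**2 + 102·z + 176.
Continuing, z = −8/5 is a root, so (5·z + 8) divides it; the quotient is z**2 − z + 22.
The quadratic z**2 − z + 22 has discriminant −87 < 0 and is irreducible over ℤ.

(5·z + 8)·(z + 3)·(z − 1)·(z**2 − z + 22)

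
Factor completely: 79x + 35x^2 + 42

(5x + 7)(7x + 6)

Need a pair with product 35·42 = 1470 and sum 79: that's 30 and 49.
Split the middle term: 35x^2 + 30x + 49x + 42 = 5x(7x + 6) + 7(7x + 6).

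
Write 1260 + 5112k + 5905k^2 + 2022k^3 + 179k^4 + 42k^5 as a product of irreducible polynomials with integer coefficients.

(6k + 5)(7k + 3)(k + 2)(k^2 + k + 42)

Among the possible rational roots, k = -5/6 is a root, so (6k + 5) divides it; the quotient is 7k^4 + 24k^3 + 317k^2 + 720k + 252.
Continuing, k = -3/7 is a root, giving the factor (7k + 3) and quotient k^3 + 3k^2 + 44k + 84.
Next, k = -2 is a root, giving the factor (k + 2) and quotient k^2 + k + 42.
The quadratic k^2 + k + 42 has discriminant -167 < 0 and is irreducible over ℤ.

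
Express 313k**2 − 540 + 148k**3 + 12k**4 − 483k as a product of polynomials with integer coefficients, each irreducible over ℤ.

Testing divisors of the constant over divisors of the leading coefficient, k = 3/2 is a root, so (2k − 3) divides it; the quotient is 6k**3 + 83k**2 + 281k + 180.
Then k = −9 is a root, giving the factor (k + 9) and quotient 6k**2 + 29k + 20.
The remaining quadratic factors as (k + 4)(6k + 5).

(2k − 3)(6k + 5)(k + 4)(k + 9)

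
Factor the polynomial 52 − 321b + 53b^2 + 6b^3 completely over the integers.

(6b − 1)(b + 13)(b − 4)

Testing divisors of the constant over divisors of the leading coefficient, b = 4 is a root, so (b − 4) divides it; the quotient is 6b^2 + 77b − 13.
The remaining quadratic factors as (6b − 1)(b + 13).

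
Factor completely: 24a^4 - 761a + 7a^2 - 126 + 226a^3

(4a - 7)(6a + 1)(a + 2)(a + 9)

By the rational root theorem, a = -9 is a root, so (a + 9) is a factor; dividing leaves 24a^3 + 10a^2 - 83a - 14.
Continuing, a = -2 is a root, giving the factor (a + 2) and quotient 24a^2 - 38a - 7.
The remaining quadratic factors as (4a - 7)(6a + 1).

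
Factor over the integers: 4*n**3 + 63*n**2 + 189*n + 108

(4*n + 3)*(n + 12)*(n + 3)

Testing divisors of the constant over divisors of the leading coefficient, n = -12 is a root, so (n + 12) divides it; the quotient is 4*n**2 + 15*n + 9.
The remaining quadratic factors as (n + 3)(4*n + 3).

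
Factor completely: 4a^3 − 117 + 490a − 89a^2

Among the possible rational roots, a = 13 is a root, giving the factor (a − 13) and quotient 4a^2 − 37a + 9.
The remaining quadratic factors as (a − 9)(4a − 1).

(4a − 1)(a − 13)(a − 9)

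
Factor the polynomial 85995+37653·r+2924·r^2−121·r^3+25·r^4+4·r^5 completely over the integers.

(4·r+13)·(r+7)·(r+9)·(r^2−13·r+105)

Among the possible rational roots, r = −13/4 is a root, so (4·r+13) divides it; the quotient is r^4+3·r^3−40·r^2+861·r+6615.
Then r = −9 is a root, so (r+9) divides it; the quotient is r^3−6·r^2+14·r+735.
Next, r = −7 is a root, so (r+7) is a factor; dividing leaves r^2−13·r+105.
The quadratic r^2−13·r+105 has discriminant −251 < 0 and is irreducible over ℤ.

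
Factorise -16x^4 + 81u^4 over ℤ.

Write as (9u^2)² − (4x^2)², then factor 9u^2 - 4x^2 once more.

(3u + 2x)(3u - 2x)(9u^2 + 4x^2)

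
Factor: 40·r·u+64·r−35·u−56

(5·u+8)·(8·r−7)

Group as (40·r·u+64·r) + (−35·u−56) = 8·r·(5·u+8) − 7·(5·u+8).
Both groups share the factor (5·u+8).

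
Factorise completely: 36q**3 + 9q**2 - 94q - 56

Trying the rational-root candidates, q = -2/3 is a root, so (3q + 2) divides it; the quotient is 12q**2 - 5q - 28.
The remaining quadratic factors as (4q - 7)(3q + 4).

(3q + 2)(3q + 4)(4q - 7)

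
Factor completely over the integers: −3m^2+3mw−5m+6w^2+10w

Group: −3m(m−2w) + (−3w−5)(m−2w); both groups contain (m−2w).

−(3m+3w+5)(m−2w)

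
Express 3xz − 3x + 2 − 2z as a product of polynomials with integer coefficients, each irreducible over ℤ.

Group as (3xz − 3x) + (−2z + 2) = 3x(z − 1) − 2(z − 1).
Both groups share the factor (z − 1).

(3x − 2)(z − 1)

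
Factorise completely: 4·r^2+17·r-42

Need a pair with product 4·(-42) = -168 and sum 17: that's -7 and 24.
Split the middle term: 4·r^2-7·r + 24·r-42 = r·(4·r-7) + 6·(4·r-7).

(4·r-7)·(r+6)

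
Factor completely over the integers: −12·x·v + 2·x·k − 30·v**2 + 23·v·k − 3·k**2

Group: −2·x·(6·v − k) + (−5·v + 3·k)·(6·v − k); both groups contain (6·v − k).

−(2·x + 5·v − 3·k)·(6·v − k)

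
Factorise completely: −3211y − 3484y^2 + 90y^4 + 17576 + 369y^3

Trying the rational-root candidates, y = −13/5 is a root, so (5y + 13) is a factor; dividing leaves 18y^3 + 27y^2 − 767y + 1352.
Next, y = 13/6 is a root, giving the factor (6y − 13) and quotient 3y^2 + 11y − 104.
The remaining quadratic factors as (3y − 13)(y + 8).

(3y − 13)(5y + 13)(6y − 13)(y + 8)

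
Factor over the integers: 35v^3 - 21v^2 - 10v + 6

(5v - 3)(7v^2 - 2)

Group as (35v^3 - 10v) + (-21v^2 + 6) = 5v(7v^2 - 2) - 3(7v^2 - 2).
Both groups share the factor (7v^2 - 2).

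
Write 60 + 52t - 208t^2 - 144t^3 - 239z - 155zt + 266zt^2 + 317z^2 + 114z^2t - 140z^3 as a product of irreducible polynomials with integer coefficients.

-(4z - 2t - 3)(5z - 8t - 4)(7z + 9t - 5)

Group: 4z(-35z^2 + 11zt + 53z + 72t^2 - 4t - 20) + (-2t - 3)(-35z^2 + 11zt + 53z + 72t^2 - 4t - 20); both groups contain (-35z^2 + 11zt + 53z + 72t^2 - 4t - 20), so (4z - 2t - 3) is a factor with cofactor -35z^2 + 11zt + 53z + 72t^2 - 4t - 20.
The cofactor groups again: -35z^2 + 11zt + 53z + 72t^2 - 4t - 20 = -7z(5z - 8t - 4) + (-9t + 5)(5z - 8t - 4); both groups contain (5z - 8t - 4), giving -(7z + 9t - 5)(5z - 8t - 4).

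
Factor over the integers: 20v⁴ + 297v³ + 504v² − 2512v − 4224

Trying the rational-root candidates, v = −4 is a root, giving the factor (v + 4) and quotient 20v³ + 217v² − 364v − 1056.
Next, v = −8/5 is a root, giving the factor (5v + 8) and quotient 4v² + 37v − 132.
The remaining quadratic factors as (4v − 11)(v + 12).

(4v − 11)(5v + 8)(v + 12)(v + 4)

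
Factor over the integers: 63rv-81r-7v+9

(7v-9)(9r-1)

Group as (63rv-81r) + (-7v+9) = 9r(7v-9) - (7v-9).
Both groups share the factor (7v-9).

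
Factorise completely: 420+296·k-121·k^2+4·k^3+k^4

Trying the rational-root candidates, k = 6 is a root, so (k-6) divides it; the quotient is k^3+10·k^2-61·k-70.
Next, k = -1 is a root, so (k+1) is a factor; dividing leaves k^2+9·k-70.
The remaining quadratic factors as (k+14)(k-5).

(k+1)·(k+14)·(k-5)·(k-6)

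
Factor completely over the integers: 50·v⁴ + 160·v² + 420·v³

10·v²·(5·v + 2)·(v + 8)

Pull out the common factor 10·v², then factor the remaining trinomial.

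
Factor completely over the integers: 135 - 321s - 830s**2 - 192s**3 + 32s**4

(2s + 5)(4s + 3)(4s - 1)(s - 9)

Among the possible rational roots, s = 1/4 is a root, so (4s - 1) divides it; the quotient is 8s**3 - 46s**2 - 219s - 135.
Then s = -3/4 is a root, so (4s + 3) is a factor; dividing leaves 2s**2 - 13s - 45.
The remaining quadratic factors as (2s + 5)(s - 9).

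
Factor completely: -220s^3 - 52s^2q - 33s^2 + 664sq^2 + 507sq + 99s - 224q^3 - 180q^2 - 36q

-(11s - 4q)(5s - 7q - 3)(4s + 8q + 3)

Group: 5s(-44s^2 - 72sq - 33s + 32q^2 + 12q) + (-7q - 3)(-44s^2 - 72sq - 33s + 32q^2 + 12q); both groups contain (-44s^2 - 72sq - 33s + 32q^2 + 12q), so (5s - 7q - 3) is a factor with cofactor -44s^2 - 72sq - 33s + 32q^2 + 12q.
The cofactor groups again: -44s^2 - 72sq - 33s + 32q^2 + 12q = -4s(11s - 4q) + (-8q - 3)(11s - 4q); both groups contain (11s - 4q), giving -(4s + 8q + 3)(11s - 4q).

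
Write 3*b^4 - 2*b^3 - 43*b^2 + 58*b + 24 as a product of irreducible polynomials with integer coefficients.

Testing divisors of the constant over divisors of the leading coefficient, b = -4 is a root, so (b + 4) is a factor; dividing leaves 3*b^3 - 14*b^2 + 13*b + 6.
Then b = 2 is a root, so (b - 2) is a factor; dividing leaves 3*b^2 - 8*b - 3.
The remaining quadratic factors as (b - 3)(3*b + 1).

(3*b + 1)*(b + 4)*(b - 2)*(b - 3)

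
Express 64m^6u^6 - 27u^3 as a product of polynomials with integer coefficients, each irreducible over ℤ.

Factor out u^3 first: what remains is 64m^6u^3 - 27.
Recognize a difference of cubes with the parts 4m^2u and 3.

u^3(4m^2u - 3)(16m^4u^2 + 12m^2u + 9)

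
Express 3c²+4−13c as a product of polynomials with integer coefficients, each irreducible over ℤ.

(3c−1)(c−4)

Need a pair with product 3·4 = 12 and sum −13: that's −12 and −1.
Split the middle term: 3c²−12c − c+4 = 3c(c−4) − (c−4).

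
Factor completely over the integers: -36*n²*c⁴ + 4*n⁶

Every term has a factor of 4*n²; factoring it out leaves n⁴ - 9*c⁴.
Recognize a difference of squares with the parts n² and 3*c².

4*n²*(n² - 3*c²)*(n² + 3*c²)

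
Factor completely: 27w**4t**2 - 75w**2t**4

Pull out the common factor 3w**2t**2; 9w**2 - 25t**2 is a difference of squares.

3t**2w**2(3w - 5t)(3w + 5t)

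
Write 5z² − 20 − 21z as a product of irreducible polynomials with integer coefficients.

Need a pair with product 5·(−20) = −100 and sum −21: that's −25 and 4.
Split the middle term: 5z² − 25z + 4z − 20 = 5z(z − 5) + 4(z − 5).

(5z + 4)(z − 5)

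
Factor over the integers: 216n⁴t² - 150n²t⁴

Every term has a factor of 6n²t². Then 36n² - 25t² = (6n)² − (5t)².

6n²t²(6n + 5t)(6n - 5t)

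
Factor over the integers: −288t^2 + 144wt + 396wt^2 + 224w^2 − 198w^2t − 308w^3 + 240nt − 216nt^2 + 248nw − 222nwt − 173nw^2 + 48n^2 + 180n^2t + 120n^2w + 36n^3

(6n − 11w + 8)(6n + 7w − 6t)(n + 4w + 6t)

Group: n(36n^2 − 24nw − 36nt + 48n − 77w^2 + 66wt + 56w − 48t) + (4w + 6t)(36n^2 − 24nw − 36nt + 48n − 77w^2 + 66wt + 56w − 48t); both groups contain (36n^2 − 24nw − 36nt + 48n − 77w^2 + 66wt + 56w − 48t), so (n + 4w + 6t) is a factor with cofactor 36n^2 − 24nw − 36nt + 48n − 77w^2 + 66wt + 56w − 48t.
The cofactor groups again: 36n^2 − 24nw − 36nt + 48n − 77w^2 + 66wt + 56w − 48t = 6n(6n − 11w + 8) + (7w − 6t)(6n − 11w + 8); both groups contain (6n − 11w + 8), giving (6n + 7w − 6t)(6n − 11w + 8).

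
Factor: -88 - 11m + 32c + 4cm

(4c - 11)(m + 8)

Group as (4cm + 32c) + (-11m - 88) = 4c(m + 8) - 11(m + 8).
Both groups share the factor (m + 8).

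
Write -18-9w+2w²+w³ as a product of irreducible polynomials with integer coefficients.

(w+2)(w+3)(w-3)

Among the possible rational roots, w = -2 is a root, so (w+2) divides it; the quotient is w²-9.
The remaining quadratic factors as (w-3)(w+3).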